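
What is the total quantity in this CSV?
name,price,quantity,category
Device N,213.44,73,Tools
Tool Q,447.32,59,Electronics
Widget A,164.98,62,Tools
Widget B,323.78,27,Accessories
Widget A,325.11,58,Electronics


Computing total quantity:
Values: [73, 59, 62, 27, 58]
Sum = 279

279


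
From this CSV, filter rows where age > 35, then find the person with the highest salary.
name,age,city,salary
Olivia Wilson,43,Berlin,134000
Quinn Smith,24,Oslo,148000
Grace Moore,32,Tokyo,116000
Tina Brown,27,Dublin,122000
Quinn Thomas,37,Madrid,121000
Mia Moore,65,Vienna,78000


Filter: age > 35
Sort by: salary (descending)

Filtered records (3):
  Olivia Wilson, age 43, salary $134000
  Quinn Thomas, age 37, salary $121000
  Mia Moore, age 65, salary $78000

Highest salary: Olivia Wilson ($134000)

Olivia Wilson


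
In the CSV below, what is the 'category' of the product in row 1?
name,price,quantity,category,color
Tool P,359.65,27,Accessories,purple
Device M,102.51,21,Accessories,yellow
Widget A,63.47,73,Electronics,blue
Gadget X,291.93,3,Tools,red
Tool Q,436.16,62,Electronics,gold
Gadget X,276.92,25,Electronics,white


Query: Row 1 ('Tool P'), column 'category'
Value: Accessories

Accessories


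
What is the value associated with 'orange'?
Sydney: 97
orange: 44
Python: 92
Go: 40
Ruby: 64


Looking up key 'orange'
Value: 44

44


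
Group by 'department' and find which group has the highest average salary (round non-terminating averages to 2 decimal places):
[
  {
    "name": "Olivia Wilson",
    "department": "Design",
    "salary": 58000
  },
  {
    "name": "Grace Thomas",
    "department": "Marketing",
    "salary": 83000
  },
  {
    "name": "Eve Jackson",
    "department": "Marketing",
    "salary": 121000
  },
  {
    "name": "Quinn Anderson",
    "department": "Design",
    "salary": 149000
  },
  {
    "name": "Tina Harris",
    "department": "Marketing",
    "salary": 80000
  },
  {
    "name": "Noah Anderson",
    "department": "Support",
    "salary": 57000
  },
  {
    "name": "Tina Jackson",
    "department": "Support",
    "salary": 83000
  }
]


Group by: department

Groups:
  Design: 2 people, avg salary = 207000/2 = $103500
  Marketing: 3 people, avg salary = 284000/3 ≈ $94666.67
  Support: 2 people, avg salary = 140000/2 = $70000

Highest average salary: Design ($103500)

Design ($103500)


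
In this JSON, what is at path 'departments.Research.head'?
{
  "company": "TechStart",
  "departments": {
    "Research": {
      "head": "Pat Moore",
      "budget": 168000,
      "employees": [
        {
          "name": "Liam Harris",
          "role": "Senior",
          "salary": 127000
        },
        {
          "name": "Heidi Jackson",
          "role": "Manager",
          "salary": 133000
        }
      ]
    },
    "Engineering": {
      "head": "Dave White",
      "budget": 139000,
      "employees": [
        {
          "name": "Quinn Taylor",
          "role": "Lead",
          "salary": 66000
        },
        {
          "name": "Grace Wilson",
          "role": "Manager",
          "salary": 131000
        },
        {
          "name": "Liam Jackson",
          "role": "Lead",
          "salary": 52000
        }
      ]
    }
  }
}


Path: departments.Research.head

Navigate:
  -> departments
  -> Research
  -> head = 'Pat Moore'

Pat Moore


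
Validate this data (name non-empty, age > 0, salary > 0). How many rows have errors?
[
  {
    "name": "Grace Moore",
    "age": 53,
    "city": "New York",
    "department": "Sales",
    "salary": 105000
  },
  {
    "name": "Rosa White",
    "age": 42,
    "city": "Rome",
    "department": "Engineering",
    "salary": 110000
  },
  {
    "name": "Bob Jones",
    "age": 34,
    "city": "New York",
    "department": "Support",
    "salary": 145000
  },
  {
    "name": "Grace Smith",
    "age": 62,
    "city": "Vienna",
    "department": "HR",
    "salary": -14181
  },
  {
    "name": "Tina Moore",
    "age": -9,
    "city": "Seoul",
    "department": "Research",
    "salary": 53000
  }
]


Validating 5 records:
Rules: name non-empty, age > 0, salary > 0

  Row 1 (Grace Moore): OK
  Row 2 (Rosa White): OK
  Row 3 (Bob Jones): OK
  Row 4 (Grace Smith): negative salary: -14181
  Row 5 (Tina Moore): negative age: -9

Total errors: 2

2 errors


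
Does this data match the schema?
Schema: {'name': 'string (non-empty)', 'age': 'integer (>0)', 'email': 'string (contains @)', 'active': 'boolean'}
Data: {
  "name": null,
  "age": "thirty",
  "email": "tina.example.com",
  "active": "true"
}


Validating each field against schema:
  name: FAIL (null is not a string)
  age: FAIL ("thirty" is not an integer)
  email: FAIL ("tina.example.com" does not contain @)
  active: FAIL ("true" is not a boolean)

Result: INVALID (4 errors: name, age, email, active)

INVALID (4 errors: name, age, email, active)


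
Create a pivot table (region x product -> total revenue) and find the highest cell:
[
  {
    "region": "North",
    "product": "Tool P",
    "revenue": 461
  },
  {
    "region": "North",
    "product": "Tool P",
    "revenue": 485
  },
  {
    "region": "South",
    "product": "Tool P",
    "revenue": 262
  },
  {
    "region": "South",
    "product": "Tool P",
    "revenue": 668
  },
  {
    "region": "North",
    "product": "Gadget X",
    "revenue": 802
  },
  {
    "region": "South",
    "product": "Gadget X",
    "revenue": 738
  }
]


Pivot: region (rows) x product (columns) -> total revenue

     Gadget X      Tool P      
North          802           946  
South          738           930  

Highest: North / Tool P = $946

North / Tool P = $946


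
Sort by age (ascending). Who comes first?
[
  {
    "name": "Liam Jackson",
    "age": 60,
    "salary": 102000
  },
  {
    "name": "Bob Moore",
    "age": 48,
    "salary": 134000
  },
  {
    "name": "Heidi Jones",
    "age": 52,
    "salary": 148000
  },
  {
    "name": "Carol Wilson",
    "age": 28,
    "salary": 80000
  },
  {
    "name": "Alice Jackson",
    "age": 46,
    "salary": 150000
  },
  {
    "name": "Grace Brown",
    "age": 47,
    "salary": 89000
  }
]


Sort by: age (ascending)

Sorted order:
  1. Carol Wilson (age = 28)
  2. Alice Jackson (age = 46)
  3. Grace Brown (age = 47)
  4. Bob Moore (age = 48)
  5. Heidi Jones (age = 52)
  6. Liam Jackson (age = 60)

First: Carol Wilson

Carol Wilson


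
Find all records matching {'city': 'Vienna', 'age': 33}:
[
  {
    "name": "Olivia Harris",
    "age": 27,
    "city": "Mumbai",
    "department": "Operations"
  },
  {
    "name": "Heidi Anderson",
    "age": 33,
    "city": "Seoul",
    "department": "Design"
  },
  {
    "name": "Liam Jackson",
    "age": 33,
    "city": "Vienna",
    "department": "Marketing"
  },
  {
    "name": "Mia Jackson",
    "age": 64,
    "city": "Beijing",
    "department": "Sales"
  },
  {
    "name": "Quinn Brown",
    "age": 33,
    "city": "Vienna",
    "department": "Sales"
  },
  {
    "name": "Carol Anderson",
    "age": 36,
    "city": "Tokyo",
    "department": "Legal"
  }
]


Search criteria: {'city': 'Vienna', 'age': 33}

Checking 6 records:
  Olivia Harris: {city: Mumbai, age: 27}
  Heidi Anderson: {city: Seoul, age: 33}
  Liam Jackson: {city: Vienna, age: 33} <-- MATCH
  Mia Jackson: {city: Beijing, age: 64}
  Quinn Brown: {city: Vienna, age: 33} <-- MATCH
  Carol Anderson: {city: Tokyo, age: 36}

Matches: ["Liam Jackson", "Quinn Brown"]

["Liam Jackson", "Quinn Brown"]


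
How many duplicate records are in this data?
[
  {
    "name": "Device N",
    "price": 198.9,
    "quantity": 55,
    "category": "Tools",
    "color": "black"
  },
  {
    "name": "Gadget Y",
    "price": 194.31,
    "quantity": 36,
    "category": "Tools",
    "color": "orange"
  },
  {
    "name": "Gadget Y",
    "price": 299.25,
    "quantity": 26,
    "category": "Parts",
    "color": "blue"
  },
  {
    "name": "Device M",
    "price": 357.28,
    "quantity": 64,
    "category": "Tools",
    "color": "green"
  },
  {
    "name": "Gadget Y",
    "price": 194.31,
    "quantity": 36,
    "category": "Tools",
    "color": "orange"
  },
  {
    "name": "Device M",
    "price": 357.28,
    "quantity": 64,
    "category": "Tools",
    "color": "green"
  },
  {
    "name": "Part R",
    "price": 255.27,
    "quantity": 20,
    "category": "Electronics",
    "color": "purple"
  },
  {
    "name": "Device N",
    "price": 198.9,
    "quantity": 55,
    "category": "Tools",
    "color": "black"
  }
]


Checking 8 records for duplicates:

  Row 1: Device N ($198.9, qty 55)
  Row 2: Gadget Y ($194.31, qty 36)
  Row 3: Gadget Y ($299.25, qty 26)
  Row 4: Device M ($357.28, qty 64)
  Row 5: Gadget Y ($194.31, qty 36) <-- DUPLICATE
  Row 6: Device M ($357.28, qty 64) <-- DUPLICATE
  Row 7: Part R ($255.27, qty 20)
  Row 8: Device N ($198.9, qty 55) <-- DUPLICATE

Duplicates found: 3
Unique records: 5

3 duplicates, 5 unique


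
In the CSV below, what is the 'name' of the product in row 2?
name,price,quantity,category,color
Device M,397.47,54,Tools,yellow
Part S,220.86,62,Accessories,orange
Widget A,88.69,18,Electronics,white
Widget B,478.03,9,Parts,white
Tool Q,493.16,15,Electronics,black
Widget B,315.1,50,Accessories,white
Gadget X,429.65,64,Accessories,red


Query: Row 2 ('Part S'), column 'name'
Value: Part S

Part S


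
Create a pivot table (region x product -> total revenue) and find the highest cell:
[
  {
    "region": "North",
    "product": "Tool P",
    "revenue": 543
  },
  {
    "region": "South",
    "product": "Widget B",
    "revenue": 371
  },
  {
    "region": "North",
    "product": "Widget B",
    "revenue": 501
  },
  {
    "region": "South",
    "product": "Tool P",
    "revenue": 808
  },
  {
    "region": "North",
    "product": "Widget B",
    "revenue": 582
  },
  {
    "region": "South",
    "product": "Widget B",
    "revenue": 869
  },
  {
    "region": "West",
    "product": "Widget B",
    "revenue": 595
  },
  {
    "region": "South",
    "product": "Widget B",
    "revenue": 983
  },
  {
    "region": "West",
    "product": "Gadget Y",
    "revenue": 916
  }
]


Pivot: region (rows) x product (columns) -> total revenue

     Gadget Y      Tool P        Widget B    
North            0           543          1083  
South            0           808          2223  
West           916             0           595  

Highest: South / Widget B = $2223

South / Widget B = $2223


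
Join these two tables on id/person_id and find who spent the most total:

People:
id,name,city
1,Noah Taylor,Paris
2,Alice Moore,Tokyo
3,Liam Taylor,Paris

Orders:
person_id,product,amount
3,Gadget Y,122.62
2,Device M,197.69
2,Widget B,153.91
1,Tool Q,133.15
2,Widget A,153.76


Join on: people.id = orders.person_id

Joined rows:
  Liam Taylor (Paris) bought Gadget Y for $122.62
  Alice Moore (Tokyo) bought Device M for $197.69
  Alice Moore (Tokyo) bought Widget B for $153.91
  Noah Taylor (Paris) bought Tool Q for $133.15
  Alice Moore (Tokyo) bought Widget A for $153.76

Total per person:
  Alice Moore: $505.36
  Noah Taylor: $133.15
  Liam Taylor: $122.62

Top spender: Alice Moore ($505.36)

Alice Moore ($505.36)


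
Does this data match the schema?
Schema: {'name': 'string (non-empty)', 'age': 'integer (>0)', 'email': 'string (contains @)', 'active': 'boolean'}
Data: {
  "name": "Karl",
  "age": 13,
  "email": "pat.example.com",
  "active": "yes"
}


Validating each field against schema:
  name: OK (non-empty string)
  age: OK (positive integer)
  email: FAIL ("pat.example.com" does not contain @)
  active: FAIL ("yes" is not a boolean)

Result: INVALID (2 errors: email, active)

INVALID (2 errors: email, active)


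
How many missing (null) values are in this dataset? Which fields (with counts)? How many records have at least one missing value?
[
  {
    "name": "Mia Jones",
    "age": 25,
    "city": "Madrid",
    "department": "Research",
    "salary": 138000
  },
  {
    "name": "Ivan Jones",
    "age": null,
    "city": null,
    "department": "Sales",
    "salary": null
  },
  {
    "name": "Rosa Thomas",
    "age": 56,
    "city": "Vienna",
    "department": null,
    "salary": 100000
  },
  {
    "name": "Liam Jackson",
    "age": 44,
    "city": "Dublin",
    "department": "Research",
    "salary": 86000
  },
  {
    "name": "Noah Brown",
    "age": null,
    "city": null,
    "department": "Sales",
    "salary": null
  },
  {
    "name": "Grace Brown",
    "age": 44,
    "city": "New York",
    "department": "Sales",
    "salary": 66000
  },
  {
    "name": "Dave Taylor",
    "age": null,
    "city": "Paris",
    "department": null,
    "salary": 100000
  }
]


Checking for missing (null) values in 7 records:

  Mia Jones: complete
  Ivan Jones: age, city, salary
  Rosa Thomas: department
  Liam Jackson: complete
  Noah Brown: age, city, salary
  Grace Brown: complete
  Dave Taylor: age, department

Per field:
  name: 0 missing
  age: 3 missing
  city: 2 missing
  department: 2 missing
  salary: 2 missing

Total missing values: 9
Records with any missing: 4

9 missing values (age: 3, city: 2, department: 2, salary: 2); 4 incomplete records


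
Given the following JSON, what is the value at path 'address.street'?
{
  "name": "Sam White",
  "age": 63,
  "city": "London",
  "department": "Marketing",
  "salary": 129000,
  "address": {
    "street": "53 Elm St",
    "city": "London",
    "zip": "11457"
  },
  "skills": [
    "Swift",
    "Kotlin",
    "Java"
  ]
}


Query: address.street
Path: address -> street
Value: 53 Elm St

53 Elm St


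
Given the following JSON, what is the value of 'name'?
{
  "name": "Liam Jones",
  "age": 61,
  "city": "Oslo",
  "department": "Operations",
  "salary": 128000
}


Looking up field 'name'
Value: Liam Jones

Liam Jones


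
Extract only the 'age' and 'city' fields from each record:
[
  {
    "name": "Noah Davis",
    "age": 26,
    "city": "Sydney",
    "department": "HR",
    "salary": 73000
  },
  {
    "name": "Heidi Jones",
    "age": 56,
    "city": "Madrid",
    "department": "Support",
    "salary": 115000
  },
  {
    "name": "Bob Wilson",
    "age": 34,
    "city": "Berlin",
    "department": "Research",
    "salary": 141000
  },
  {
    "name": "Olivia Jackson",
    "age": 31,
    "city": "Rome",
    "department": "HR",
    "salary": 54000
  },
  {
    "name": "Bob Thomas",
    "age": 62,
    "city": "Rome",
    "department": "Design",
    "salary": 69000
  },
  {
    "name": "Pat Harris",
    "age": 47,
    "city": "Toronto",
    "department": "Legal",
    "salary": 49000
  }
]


Original: 6 records with fields: name, age, city, department, salary
Keep: ['age', 'city']
Drop: ['name', 'department', 'salary']
Result: 6 records, 2 fields each

[
  {
    "age": 26,
    "city": "Sydney"
  },
  {
    "age": 56,
    "city": "Madrid"
  },
  {
    "age": 34,
    "city": "Berlin"
  },
  {
    "age": 31,
    "city": "Rome"
  },
  {
    "age": 62,
    "city": "Rome"
  },
  {
    "age": 47,
    "city": "Toronto"
  }
]


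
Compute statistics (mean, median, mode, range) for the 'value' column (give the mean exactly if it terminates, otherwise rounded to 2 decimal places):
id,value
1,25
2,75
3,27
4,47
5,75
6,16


Data: [25, 75, 27, 47, 75, 16]
Count: 6
Sum: 265
Mean: 265/6 ≈ 44.17 (rounded to 2 decimal places)
Sorted: [16, 25, 27, 47, 75, 75]
Median: 37.0
Mode: 75 (2 times)
Range: 75 - 16 = 59
Min: 16, Max: 75

mean≈44.17, median=37.0, mode=75, range=59


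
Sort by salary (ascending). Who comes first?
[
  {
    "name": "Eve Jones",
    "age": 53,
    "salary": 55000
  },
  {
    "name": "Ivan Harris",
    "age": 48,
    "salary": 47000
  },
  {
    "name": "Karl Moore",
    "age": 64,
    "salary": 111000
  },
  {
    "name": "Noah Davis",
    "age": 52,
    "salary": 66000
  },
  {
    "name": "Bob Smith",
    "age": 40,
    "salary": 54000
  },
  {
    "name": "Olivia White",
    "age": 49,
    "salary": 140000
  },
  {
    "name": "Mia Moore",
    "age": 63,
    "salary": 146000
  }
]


Sort by: salary (ascending)

Sorted order:
  1. Ivan Harris (salary = 47000)
  2. Bob Smith (salary = 54000)
  3. Eve Jones (salary = 55000)
  4. Noah Davis (salary = 66000)
  5. Karl Moore (salary = 111000)
  6. Olivia White (salary = 140000)
  7. Mia Moore (salary = 146000)

First: Ivan Harris

Ivan Harris


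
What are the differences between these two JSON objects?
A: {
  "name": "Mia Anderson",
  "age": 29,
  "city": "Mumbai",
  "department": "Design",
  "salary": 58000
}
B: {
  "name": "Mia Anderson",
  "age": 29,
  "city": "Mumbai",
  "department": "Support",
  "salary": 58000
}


Comparing each field (in key order):
  name: same
  age: same
  city: same
  department: DIFFERENT
  salary: same
Differences:
  department: Design -> Support

1 field(s) changed

1 change: department


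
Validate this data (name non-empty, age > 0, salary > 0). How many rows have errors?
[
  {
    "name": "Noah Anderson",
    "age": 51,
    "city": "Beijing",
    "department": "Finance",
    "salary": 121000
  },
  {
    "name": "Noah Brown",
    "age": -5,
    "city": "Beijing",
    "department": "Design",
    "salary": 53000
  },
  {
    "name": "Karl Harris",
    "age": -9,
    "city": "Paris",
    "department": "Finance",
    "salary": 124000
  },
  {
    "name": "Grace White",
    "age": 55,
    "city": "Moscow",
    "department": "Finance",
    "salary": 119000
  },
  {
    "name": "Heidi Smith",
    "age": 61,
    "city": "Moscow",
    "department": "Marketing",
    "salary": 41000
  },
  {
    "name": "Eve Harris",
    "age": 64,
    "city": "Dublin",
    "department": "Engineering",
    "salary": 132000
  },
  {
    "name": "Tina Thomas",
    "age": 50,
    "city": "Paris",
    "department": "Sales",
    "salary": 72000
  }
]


Validating 7 records:
Rules: name non-empty, age > 0, salary > 0

  Row 1 (Noah Anderson): OK
  Row 2 (Noah Brown): negative age: -5
  Row 3 (Karl Harris): negative age: -9
  Row 4 (Grace White): OK
  Row 5 (Heidi Smith): OK
  Row 6 (Eve Harris): OK
  Row 7 (Tina Thomas): OK

Total errors: 2

2 errors


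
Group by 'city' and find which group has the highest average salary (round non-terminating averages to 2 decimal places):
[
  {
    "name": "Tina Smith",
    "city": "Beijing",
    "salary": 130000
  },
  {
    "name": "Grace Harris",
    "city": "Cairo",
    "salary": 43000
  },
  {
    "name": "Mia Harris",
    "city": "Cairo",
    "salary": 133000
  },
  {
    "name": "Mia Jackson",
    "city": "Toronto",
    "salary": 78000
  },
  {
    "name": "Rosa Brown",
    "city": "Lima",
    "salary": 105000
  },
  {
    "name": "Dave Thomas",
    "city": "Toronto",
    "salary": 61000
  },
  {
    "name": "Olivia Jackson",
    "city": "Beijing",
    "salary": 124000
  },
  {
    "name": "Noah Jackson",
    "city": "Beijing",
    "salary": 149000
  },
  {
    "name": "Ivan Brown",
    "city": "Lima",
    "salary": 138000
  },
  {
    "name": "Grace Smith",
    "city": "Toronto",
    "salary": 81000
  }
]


Group by: city

Groups:
  Beijing: 3 people, avg salary = 403000/3 ≈ $134333.33
  Cairo: 2 people, avg salary = 176000/2 = $88000
  Lima: 2 people, avg salary = 243000/2 = $121500
  Toronto: 3 people, avg salary = 220000/3 ≈ $73333.33

Highest average salary: Beijing (≈$134333.33)

Beijing (≈$134333.33)


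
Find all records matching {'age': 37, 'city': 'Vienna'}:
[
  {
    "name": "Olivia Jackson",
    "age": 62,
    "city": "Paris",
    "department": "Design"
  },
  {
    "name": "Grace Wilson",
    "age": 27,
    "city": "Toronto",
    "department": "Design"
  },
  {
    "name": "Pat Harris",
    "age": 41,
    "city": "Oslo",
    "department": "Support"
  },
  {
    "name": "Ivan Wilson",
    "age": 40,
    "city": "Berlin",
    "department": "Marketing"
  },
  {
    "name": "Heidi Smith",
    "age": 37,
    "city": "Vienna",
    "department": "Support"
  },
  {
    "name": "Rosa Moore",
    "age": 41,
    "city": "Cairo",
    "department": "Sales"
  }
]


Search criteria: {'age': 37, 'city': 'Vienna'}

Checking 6 records:
  Olivia Jackson: {age: 62, city: Paris}
  Grace Wilson: {age: 27, city: Toronto}
  Pat Harris: {age: 41, city: Oslo}
  Ivan Wilson: {age: 40, city: Berlin}
  Heidi Smith: {age: 37, city: Vienna} <-- MATCH
  Rosa Moore: {age: 41, city: Cairo}

Matches: ["Heidi Smith"]

["Heidi Smith"]


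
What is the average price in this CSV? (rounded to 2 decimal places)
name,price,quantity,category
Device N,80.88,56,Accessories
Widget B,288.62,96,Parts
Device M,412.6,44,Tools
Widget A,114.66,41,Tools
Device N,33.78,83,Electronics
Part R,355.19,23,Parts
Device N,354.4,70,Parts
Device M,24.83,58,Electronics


Computing average price:
Values: [80.88, 288.62, 412.6, 114.66, 33.78, 355.19, 354.4, 24.83]
Sum = 1664.96
Count = 8
Average = 1664.96/8 = 208.12

208.12


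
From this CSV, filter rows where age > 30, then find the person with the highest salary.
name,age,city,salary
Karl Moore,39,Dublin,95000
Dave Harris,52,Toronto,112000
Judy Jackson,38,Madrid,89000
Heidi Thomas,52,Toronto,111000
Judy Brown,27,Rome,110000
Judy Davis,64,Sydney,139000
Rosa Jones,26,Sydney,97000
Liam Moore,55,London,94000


Filter: age > 30
Sort by: salary (descending)

Filtered records (6):
  Judy Davis, age 64, salary $139000
  Dave Harris, age 52, salary $112000
  Heidi Thomas, age 52, salary $111000
  Karl Moore, age 39, salary $95000
  Liam Moore, age 55, salary $94000
  Judy Jackson, age 38, salary $89000

Highest salary: Judy Davis ($139000)

Judy Davis


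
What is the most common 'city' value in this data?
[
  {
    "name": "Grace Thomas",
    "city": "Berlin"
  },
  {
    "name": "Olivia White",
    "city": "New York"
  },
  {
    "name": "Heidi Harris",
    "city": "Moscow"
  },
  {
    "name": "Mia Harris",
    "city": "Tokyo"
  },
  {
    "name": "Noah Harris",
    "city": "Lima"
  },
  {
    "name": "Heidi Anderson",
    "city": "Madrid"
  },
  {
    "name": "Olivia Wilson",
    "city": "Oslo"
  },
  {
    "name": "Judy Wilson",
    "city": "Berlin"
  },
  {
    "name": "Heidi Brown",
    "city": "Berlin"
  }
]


Counting 'city' values across 9 records:

  Berlin: 3 ###
  New York: 1 #
  Moscow: 1 #
  Tokyo: 1 #
  Lima: 1 #
  Madrid: 1 #
  Oslo: 1 #

Most common: Berlin (3 times)

Berlin (3 times)


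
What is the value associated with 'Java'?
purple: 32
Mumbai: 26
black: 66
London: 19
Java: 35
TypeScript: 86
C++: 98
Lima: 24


Looking up key 'Java'
Value: 35

35


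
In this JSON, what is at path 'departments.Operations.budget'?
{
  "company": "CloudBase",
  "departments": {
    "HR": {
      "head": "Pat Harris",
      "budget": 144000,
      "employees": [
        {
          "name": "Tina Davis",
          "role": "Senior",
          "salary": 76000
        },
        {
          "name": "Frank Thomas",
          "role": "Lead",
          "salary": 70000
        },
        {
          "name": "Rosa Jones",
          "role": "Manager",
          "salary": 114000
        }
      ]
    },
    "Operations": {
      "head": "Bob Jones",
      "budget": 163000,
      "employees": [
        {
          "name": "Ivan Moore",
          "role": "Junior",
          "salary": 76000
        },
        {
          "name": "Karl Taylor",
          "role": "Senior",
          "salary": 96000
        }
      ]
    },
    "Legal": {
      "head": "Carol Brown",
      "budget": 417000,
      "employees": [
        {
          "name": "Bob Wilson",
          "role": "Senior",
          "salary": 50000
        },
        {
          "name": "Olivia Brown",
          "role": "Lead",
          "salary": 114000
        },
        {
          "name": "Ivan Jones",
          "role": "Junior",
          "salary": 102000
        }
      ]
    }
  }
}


Path: departments.Operations.budget

Navigate:
  -> departments
  -> Operations
  -> budget = 163000

163000


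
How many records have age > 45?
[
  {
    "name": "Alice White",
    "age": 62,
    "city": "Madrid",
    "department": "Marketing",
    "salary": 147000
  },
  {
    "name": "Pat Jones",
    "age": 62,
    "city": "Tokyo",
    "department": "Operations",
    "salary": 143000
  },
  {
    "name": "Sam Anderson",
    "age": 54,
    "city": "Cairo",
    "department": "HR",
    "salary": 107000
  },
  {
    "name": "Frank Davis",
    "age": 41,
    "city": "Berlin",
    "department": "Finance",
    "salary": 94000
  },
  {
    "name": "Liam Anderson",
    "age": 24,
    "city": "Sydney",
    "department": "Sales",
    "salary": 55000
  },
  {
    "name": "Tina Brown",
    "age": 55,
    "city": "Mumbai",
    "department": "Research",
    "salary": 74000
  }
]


Data: 6 records
Condition: age > 45

Checking each record:
  Alice White: 62 MATCH
  Pat Jones: 62 MATCH
  Sam Anderson: 54 MATCH
  Frank Davis: 41
  Liam Anderson: 24
  Tina Brown: 55 MATCH

Count: 4

4


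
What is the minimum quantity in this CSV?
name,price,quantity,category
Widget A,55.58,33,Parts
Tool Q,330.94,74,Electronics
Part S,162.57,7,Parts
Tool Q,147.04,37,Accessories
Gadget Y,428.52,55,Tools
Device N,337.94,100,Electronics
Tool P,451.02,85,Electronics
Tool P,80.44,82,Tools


Computing minimum quantity:
Values: [33, 74, 7, 37, 55, 100, 85, 82]
Min = 7

7


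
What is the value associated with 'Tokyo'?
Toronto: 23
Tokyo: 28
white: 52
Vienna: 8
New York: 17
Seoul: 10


Looking up key 'Tokyo'
Value: 28

28


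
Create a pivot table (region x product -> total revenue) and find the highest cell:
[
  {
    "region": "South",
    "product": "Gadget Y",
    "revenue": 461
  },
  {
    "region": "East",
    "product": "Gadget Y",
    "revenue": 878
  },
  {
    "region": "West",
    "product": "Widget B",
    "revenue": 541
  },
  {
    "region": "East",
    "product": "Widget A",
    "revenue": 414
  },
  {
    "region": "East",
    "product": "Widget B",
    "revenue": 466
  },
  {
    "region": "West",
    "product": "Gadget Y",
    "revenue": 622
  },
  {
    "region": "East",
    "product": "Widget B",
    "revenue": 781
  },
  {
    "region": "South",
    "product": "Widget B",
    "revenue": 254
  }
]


Pivot: region (rows) x product (columns) -> total revenue

     Gadget Y      Widget A      Widget B    
East           878           414          1247  
South          461             0           254  
West           622             0           541  

Highest: East / Widget B = $1247

East / Widget B = $1247


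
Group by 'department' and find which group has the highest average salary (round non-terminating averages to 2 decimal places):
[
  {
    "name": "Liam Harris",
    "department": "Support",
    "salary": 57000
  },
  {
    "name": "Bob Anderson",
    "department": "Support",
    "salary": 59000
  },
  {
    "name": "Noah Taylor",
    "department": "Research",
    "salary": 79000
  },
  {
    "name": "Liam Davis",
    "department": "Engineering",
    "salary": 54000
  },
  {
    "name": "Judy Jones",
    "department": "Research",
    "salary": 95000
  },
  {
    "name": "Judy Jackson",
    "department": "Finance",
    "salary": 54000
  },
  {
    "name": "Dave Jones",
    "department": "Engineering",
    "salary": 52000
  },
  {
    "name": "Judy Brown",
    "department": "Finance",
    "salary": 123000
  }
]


Group by: department

Groups:
  Engineering: 2 people, avg salary = 106000/2 = $53000
  Finance: 2 people, avg salary = 177000/2 = $88500
  Research: 2 people, avg salary = 174000/2 = $87000
  Support: 2 people, avg salary = 116000/2 = $58000

Highest average salary: Finance ($88500)

Finance ($88500)


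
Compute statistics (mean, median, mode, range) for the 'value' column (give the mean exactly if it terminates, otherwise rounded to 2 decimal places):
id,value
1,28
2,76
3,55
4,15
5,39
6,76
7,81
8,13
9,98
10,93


Data: [28, 76, 55, 15, 39, 76, 81, 13, 98, 93]
Count: 10
Sum: 574
Mean: 574/10 = 57.4
Sorted: [13, 15, 28, 39, 55, 76, 76, 81, 93, 98]
Median: 65.5
Mode: 76 (2 times)
Range: 98 - 13 = 85
Min: 13, Max: 98

mean=57.4, median=65.5, mode=76, range=85


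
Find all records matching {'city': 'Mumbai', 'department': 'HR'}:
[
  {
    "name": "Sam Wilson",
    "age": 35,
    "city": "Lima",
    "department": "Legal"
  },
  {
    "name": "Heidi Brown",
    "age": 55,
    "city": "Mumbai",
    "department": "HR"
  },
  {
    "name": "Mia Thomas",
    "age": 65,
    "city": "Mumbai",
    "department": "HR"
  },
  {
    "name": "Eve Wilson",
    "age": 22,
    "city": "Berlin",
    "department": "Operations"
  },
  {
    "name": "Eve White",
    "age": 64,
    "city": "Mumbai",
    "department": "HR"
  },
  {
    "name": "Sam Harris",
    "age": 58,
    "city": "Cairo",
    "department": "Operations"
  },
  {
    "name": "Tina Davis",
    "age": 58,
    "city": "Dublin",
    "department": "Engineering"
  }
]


Search criteria: {'city': 'Mumbai', 'department': 'HR'}

Checking 7 records:
  Sam Wilson: {city: Lima, department: Legal}
  Heidi Brown: {city: Mumbai, department: HR} <-- MATCH
  Mia Thomas: {city: Mumbai, department: HR} <-- MATCH
  Eve Wilson: {city: Berlin, department: Operations}
  Eve White: {city: Mumbai, department: HR} <-- MATCH
  Sam Harris: {city: Cairo, department: Operations}
  Tina Davis: {city: Dublin, department: Engineering}

Matches: ["Heidi Brown", "Mia Thomas", "Eve White"]

["Heidi Brown", "Mia Thomas", "Eve White"]


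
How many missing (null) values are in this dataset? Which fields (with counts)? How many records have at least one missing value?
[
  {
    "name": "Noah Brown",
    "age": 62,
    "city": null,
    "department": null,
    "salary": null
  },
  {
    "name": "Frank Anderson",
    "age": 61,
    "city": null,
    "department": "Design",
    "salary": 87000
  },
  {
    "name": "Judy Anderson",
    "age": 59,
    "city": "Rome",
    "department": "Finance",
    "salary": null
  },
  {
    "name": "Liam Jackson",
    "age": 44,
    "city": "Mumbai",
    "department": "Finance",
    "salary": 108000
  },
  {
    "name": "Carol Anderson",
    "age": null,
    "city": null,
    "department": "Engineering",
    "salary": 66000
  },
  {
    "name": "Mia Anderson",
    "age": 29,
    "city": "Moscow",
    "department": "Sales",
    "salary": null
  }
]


Checking for missing (null) values in 6 records:

  Noah Brown: city, department, salary
  Frank Anderson: city
  Judy Anderson: salary
  Liam Jackson: complete
  Carol Anderson: age, city
  Mia Anderson: salary

Per field:
  name: 0 missing
  age: 1 missing
  city: 3 missing
  department: 1 missing
  salary: 3 missing

Total missing values: 8
Records with any missing: 5

8 missing values (age: 1, city: 3, department: 1, salary: 3); 5 incomplete records


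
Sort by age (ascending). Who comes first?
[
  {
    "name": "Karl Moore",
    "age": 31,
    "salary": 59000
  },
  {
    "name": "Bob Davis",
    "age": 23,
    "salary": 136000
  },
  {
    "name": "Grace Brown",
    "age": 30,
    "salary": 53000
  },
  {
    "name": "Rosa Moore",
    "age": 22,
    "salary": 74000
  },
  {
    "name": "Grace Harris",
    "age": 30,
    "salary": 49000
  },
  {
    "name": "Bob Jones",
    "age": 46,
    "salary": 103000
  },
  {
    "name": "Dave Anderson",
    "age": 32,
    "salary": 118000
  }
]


Sort by: age (ascending)

Sorted order:
  1. Rosa Moore (age = 22)
  2. Bob Davis (age = 23)
  3. Grace Brown (age = 30)
  4. Grace Harris (age = 30)
  5. Karl Moore (age = 31)
  6. Dave Anderson (age = 32)
  7. Bob Jones (age = 46)

First: Rosa Moore

Rosa Moore


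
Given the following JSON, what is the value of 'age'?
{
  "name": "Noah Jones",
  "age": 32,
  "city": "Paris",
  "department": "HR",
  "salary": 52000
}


Looking up field 'age'
Value: 32

32


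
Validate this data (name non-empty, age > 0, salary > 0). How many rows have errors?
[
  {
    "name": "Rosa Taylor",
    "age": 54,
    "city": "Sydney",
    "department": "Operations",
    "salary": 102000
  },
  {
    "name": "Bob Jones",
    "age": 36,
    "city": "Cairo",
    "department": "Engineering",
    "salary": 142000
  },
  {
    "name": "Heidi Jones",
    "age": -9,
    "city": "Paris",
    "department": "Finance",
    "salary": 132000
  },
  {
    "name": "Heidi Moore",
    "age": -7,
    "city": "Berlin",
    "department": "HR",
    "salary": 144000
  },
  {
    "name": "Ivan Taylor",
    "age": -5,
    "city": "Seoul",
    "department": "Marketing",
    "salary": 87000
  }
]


Validating 5 records:
Rules: name non-empty, age > 0, salary > 0

  Row 1 (Rosa Taylor): OK
  Row 2 (Bob Jones): OK
  Row 3 (Heidi Jones): negative age: -9
  Row 4 (Heidi Moore): negative age: -7
  Row 5 (Ivan Taylor): negative age: -5

Total errors: 3

3 errors


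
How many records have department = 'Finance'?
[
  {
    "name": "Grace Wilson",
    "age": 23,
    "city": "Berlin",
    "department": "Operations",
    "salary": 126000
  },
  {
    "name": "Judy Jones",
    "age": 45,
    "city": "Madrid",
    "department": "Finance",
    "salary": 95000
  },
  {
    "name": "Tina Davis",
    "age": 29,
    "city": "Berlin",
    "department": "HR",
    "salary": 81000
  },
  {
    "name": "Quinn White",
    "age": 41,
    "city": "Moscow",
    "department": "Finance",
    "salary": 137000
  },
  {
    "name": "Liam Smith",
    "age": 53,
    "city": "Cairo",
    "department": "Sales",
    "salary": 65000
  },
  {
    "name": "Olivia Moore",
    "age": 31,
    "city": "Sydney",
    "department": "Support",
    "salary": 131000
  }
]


Data: 6 records
Condition: department = 'Finance'

Checking each record:
  Grace Wilson: Operations
  Judy Jones: Finance MATCH
  Tina Davis: HR
  Quinn White: Finance MATCH
  Liam Smith: Sales
  Olivia Moore: Support

Count: 2

2


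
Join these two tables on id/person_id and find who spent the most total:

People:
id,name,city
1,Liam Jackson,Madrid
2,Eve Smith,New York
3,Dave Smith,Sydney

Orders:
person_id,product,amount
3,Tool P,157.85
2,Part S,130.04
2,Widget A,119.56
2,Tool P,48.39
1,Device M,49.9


Join on: people.id = orders.person_id

Joined rows:
  Dave Smith (Sydney) bought Tool P for $157.85
  Eve Smith (New York) bought Part S for $130.04
  Eve Smith (New York) bought Widget A for $119.56
  Eve Smith (New York) bought Tool P for $48.39
  Liam Jackson (Madrid) bought Device M for $49.9

Total per person:
  Eve Smith: $297.99
  Dave Smith: $157.85
  Liam Jackson: $49.90

Top spender: Eve Smith ($297.99)

Eve Smith ($297.99)


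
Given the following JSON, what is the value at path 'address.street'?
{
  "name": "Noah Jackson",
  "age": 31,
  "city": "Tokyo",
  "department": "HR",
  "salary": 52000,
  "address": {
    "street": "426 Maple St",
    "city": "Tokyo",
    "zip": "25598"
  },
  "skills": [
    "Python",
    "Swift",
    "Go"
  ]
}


Query: address.street
Path: address -> street
Value: 426 Maple St

426 Maple St


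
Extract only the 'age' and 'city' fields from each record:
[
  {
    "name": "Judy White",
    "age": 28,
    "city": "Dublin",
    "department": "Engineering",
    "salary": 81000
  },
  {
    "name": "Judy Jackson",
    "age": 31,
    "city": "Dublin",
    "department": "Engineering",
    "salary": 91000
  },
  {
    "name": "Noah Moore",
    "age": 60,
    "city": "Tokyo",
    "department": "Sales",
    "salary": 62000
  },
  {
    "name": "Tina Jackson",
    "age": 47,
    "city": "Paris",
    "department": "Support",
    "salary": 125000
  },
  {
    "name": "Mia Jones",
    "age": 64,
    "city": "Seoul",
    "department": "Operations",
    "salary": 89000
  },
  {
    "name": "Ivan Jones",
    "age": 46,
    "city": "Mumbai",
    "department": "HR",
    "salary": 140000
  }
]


Original: 6 records with fields: name, age, city, department, salary
Keep: ['age', 'city']
Drop: ['name', 'department', 'salary']
Result: 6 records, 2 fields each

[
  {
    "age": 28,
    "city": "Dublin"
  },
  {
    "age": 31,
    "city": "Dublin"
  },
  {
    "age": 60,
    "city": "Tokyo"
  },
  {
    "age": 47,
    "city": "Paris"
  },
  {
    "age": 64,
    "city": "Seoul"
  },
  {
    "age": 46,
    "city": "Mumbai"
  }
]


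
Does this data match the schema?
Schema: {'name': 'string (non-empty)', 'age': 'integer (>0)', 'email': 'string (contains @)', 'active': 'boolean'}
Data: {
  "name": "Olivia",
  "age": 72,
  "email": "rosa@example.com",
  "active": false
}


Validating each field against schema:
  name: OK (non-empty string)
  age: OK (positive integer)
  email: OK (string with @)
  active: OK (boolean)

Result: VALID

VALID


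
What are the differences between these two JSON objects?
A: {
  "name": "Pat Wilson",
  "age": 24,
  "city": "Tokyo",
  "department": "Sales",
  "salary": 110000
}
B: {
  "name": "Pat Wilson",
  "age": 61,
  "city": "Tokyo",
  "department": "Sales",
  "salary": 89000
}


Comparing each field (in key order):
  name: same
  age: DIFFERENT
  city: same
  department: same
  salary: DIFFERENT
Differences:
  age: 24 -> 61
  salary: 110000 -> 89000

2 field(s) changed

2 changes: age, salary


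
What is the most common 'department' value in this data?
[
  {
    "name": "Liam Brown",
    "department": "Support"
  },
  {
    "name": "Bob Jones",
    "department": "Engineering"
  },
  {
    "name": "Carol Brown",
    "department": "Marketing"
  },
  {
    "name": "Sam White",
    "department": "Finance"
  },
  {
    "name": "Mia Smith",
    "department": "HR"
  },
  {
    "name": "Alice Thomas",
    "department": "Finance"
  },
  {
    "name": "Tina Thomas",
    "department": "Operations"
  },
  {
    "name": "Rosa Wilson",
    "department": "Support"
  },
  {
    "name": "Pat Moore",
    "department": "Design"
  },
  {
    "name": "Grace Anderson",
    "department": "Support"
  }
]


Counting 'department' values across 10 records:

  Support: 3 ###
  Finance: 2 ##
  Engineering: 1 #
  Marketing: 1 #
  HR: 1 #
  Operations: 1 #
  Design: 1 #

Most common: Support (3 times)

Support (3 times)


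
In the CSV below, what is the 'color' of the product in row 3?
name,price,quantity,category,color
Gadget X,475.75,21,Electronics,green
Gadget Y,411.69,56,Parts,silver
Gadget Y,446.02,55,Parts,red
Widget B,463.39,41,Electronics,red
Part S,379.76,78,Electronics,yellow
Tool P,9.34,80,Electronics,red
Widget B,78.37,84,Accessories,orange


Query: Row 3 ('Gadget Y'), column 'color'
Value: red

red


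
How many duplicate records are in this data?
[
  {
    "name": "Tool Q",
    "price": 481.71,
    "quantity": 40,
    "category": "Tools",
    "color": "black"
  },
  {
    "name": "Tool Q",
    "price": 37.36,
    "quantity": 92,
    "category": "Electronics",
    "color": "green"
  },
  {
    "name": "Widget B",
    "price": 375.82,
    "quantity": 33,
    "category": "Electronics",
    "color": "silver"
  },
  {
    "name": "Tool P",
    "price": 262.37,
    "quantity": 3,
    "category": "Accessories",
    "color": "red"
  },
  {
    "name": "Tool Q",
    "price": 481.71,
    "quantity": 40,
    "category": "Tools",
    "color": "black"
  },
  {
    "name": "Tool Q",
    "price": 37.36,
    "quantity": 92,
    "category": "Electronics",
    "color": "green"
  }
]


Checking 6 records for duplicates:

  Row 1: Tool Q ($481.71, qty 40)
  Row 2: Tool Q ($37.36, qty 92)
  Row 3: Widget B ($375.82, qty 33)
  Row 4: Tool P ($262.37, qty 3)
  Row 5: Tool Q ($481.71, qty 40) <-- DUPLICATE
  Row 6: Tool Q ($37.36, qty 92) <-- DUPLICATE

Duplicates found: 2
Unique records: 4

2 duplicates, 4 unique


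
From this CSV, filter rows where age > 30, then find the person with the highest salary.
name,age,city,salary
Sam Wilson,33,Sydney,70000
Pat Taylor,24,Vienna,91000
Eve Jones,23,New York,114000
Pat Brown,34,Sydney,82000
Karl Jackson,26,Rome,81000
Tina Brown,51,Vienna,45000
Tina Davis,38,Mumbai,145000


Filter: age > 30
Sort by: salary (descending)

Filtered records (4):
  Tina Davis, age 38, salary $145000
  Pat Brown, age 34, salary $82000
  Sam Wilson, age 33, salary $70000
  Tina Brown, age 51, salary $45000

Highest salary: Tina Davis ($145000)

Tina Davis


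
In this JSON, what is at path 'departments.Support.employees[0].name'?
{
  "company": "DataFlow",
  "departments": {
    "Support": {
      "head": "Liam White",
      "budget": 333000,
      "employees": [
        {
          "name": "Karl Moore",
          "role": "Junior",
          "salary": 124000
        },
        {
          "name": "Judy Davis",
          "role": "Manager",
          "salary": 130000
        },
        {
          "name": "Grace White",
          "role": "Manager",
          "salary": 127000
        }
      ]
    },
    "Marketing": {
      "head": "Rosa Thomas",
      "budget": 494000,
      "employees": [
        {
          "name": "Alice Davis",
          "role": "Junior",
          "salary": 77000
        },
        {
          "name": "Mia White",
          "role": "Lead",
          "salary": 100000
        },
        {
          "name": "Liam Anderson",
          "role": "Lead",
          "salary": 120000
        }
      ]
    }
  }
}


Path: departments.Support.employees[0].name

Navigate:
  -> departments
  -> Support
  -> employees[0].name = 'Karl Moore'

Karl Moore
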